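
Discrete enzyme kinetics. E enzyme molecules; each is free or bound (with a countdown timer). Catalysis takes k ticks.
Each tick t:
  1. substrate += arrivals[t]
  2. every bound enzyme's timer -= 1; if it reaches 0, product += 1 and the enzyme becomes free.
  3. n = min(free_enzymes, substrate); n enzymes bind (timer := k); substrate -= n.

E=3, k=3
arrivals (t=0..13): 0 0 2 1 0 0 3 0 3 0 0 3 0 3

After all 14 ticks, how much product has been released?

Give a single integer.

t=0: arr=0 -> substrate=0 bound=0 product=0
t=1: arr=0 -> substrate=0 bound=0 product=0
t=2: arr=2 -> substrate=0 bound=2 product=0
t=3: arr=1 -> substrate=0 bound=3 product=0
t=4: arr=0 -> substrate=0 bound=3 product=0
t=5: arr=0 -> substrate=0 bound=1 product=2
t=6: arr=3 -> substrate=0 bound=3 product=3
t=7: arr=0 -> substrate=0 bound=3 product=3
t=8: arr=3 -> substrate=3 bound=3 product=3
t=9: arr=0 -> substrate=0 bound=3 product=6
t=10: arr=0 -> substrate=0 bound=3 product=6
t=11: arr=3 -> substrate=3 bound=3 product=6
t=12: arr=0 -> substrate=0 bound=3 product=9
t=13: arr=3 -> substrate=3 bound=3 product=9

Answer: 9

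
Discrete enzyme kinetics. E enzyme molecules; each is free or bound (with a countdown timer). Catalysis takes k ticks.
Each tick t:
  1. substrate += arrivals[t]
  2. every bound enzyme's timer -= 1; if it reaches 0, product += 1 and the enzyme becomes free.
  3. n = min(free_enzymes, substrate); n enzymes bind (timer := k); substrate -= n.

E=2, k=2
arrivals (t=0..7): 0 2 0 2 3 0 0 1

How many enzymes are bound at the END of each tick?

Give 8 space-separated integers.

t=0: arr=0 -> substrate=0 bound=0 product=0
t=1: arr=2 -> substrate=0 bound=2 product=0
t=2: arr=0 -> substrate=0 bound=2 product=0
t=3: arr=2 -> substrate=0 bound=2 product=2
t=4: arr=3 -> substrate=3 bound=2 product=2
t=5: arr=0 -> substrate=1 bound=2 product=4
t=6: arr=0 -> substrate=1 bound=2 product=4
t=7: arr=1 -> substrate=0 bound=2 product=6

Answer: 0 2 2 2 2 2 2 2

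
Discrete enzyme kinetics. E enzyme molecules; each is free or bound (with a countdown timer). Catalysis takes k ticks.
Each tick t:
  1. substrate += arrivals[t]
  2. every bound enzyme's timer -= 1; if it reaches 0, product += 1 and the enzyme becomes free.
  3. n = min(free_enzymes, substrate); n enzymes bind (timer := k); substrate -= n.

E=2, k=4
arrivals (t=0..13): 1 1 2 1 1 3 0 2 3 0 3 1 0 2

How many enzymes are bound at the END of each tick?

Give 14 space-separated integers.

Answer: 1 2 2 2 2 2 2 2 2 2 2 2 2 2

Derivation:
t=0: arr=1 -> substrate=0 bound=1 product=0
t=1: arr=1 -> substrate=0 bound=2 product=0
t=2: arr=2 -> substrate=2 bound=2 product=0
t=3: arr=1 -> substrate=3 bound=2 product=0
t=4: arr=1 -> substrate=3 bound=2 product=1
t=5: arr=3 -> substrate=5 bound=2 product=2
t=6: arr=0 -> substrate=5 bound=2 product=2
t=7: arr=2 -> substrate=7 bound=2 product=2
t=8: arr=3 -> substrate=9 bound=2 product=3
t=9: arr=0 -> substrate=8 bound=2 product=4
t=10: arr=3 -> substrate=11 bound=2 product=4
t=11: arr=1 -> substrate=12 bound=2 product=4
t=12: arr=0 -> substrate=11 bound=2 product=5
t=13: arr=2 -> substrate=12 bound=2 product=6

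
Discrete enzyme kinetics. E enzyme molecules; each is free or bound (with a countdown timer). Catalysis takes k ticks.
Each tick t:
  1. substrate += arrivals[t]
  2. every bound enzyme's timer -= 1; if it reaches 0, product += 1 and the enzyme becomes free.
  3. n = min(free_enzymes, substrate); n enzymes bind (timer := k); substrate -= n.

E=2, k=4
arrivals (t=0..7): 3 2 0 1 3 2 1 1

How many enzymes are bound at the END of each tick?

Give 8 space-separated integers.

Answer: 2 2 2 2 2 2 2 2

Derivation:
t=0: arr=3 -> substrate=1 bound=2 product=0
t=1: arr=2 -> substrate=3 bound=2 product=0
t=2: arr=0 -> substrate=3 bound=2 product=0
t=3: arr=1 -> substrate=4 bound=2 product=0
t=4: arr=3 -> substrate=5 bound=2 product=2
t=5: arr=2 -> substrate=7 bound=2 product=2
t=6: arr=1 -> substrate=8 bound=2 product=2
t=7: arr=1 -> substrate=9 bound=2 product=2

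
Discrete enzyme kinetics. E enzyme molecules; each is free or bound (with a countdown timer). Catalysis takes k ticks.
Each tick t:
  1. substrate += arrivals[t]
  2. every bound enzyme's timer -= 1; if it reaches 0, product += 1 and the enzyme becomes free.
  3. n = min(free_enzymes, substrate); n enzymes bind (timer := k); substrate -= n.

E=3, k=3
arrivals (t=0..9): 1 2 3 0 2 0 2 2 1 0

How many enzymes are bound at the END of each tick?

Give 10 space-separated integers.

Answer: 1 3 3 3 3 3 3 3 3 3

Derivation:
t=0: arr=1 -> substrate=0 bound=1 product=0
t=1: arr=2 -> substrate=0 bound=3 product=0
t=2: arr=3 -> substrate=3 bound=3 product=0
t=3: arr=0 -> substrate=2 bound=3 product=1
t=4: arr=2 -> substrate=2 bound=3 product=3
t=5: arr=0 -> substrate=2 bound=3 product=3
t=6: arr=2 -> substrate=3 bound=3 product=4
t=7: arr=2 -> substrate=3 bound=3 product=6
t=8: arr=1 -> substrate=4 bound=3 product=6
t=9: arr=0 -> substrate=3 bound=3 product=7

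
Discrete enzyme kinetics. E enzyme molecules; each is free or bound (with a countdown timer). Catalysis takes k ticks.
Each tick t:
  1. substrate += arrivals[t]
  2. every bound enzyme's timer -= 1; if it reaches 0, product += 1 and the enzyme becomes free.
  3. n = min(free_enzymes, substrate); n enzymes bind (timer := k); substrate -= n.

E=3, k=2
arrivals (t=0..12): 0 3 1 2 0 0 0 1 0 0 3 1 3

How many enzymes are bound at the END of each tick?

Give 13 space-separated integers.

t=0: arr=0 -> substrate=0 bound=0 product=0
t=1: arr=3 -> substrate=0 bound=3 product=0
t=2: arr=1 -> substrate=1 bound=3 product=0
t=3: arr=2 -> substrate=0 bound=3 product=3
t=4: arr=0 -> substrate=0 bound=3 product=3
t=5: arr=0 -> substrate=0 bound=0 product=6
t=6: arr=0 -> substrate=0 bound=0 product=6
t=7: arr=1 -> substrate=0 bound=1 product=6
t=8: arr=0 -> substrate=0 bound=1 product=6
t=9: arr=0 -> substrate=0 bound=0 product=7
t=10: arr=3 -> substrate=0 bound=3 product=7
t=11: arr=1 -> substrate=1 bound=3 product=7
t=12: arr=3 -> substrate=1 bound=3 product=10

Answer: 0 3 3 3 3 0 0 1 1 0 3 3 3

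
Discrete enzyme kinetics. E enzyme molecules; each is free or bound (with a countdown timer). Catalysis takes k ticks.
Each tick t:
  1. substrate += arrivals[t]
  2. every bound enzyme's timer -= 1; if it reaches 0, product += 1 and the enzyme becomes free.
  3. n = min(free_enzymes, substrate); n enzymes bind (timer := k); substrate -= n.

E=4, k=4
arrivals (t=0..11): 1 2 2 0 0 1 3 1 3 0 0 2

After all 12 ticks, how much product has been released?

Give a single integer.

t=0: arr=1 -> substrate=0 bound=1 product=0
t=1: arr=2 -> substrate=0 bound=3 product=0
t=2: arr=2 -> substrate=1 bound=4 product=0
t=3: arr=0 -> substrate=1 bound=4 product=0
t=4: arr=0 -> substrate=0 bound=4 product=1
t=5: arr=1 -> substrate=0 bound=3 product=3
t=6: arr=3 -> substrate=1 bound=4 product=4
t=7: arr=1 -> substrate=2 bound=4 product=4
t=8: arr=3 -> substrate=4 bound=4 product=5
t=9: arr=0 -> substrate=3 bound=4 product=6
t=10: arr=0 -> substrate=1 bound=4 product=8
t=11: arr=2 -> substrate=3 bound=4 product=8

Answer: 8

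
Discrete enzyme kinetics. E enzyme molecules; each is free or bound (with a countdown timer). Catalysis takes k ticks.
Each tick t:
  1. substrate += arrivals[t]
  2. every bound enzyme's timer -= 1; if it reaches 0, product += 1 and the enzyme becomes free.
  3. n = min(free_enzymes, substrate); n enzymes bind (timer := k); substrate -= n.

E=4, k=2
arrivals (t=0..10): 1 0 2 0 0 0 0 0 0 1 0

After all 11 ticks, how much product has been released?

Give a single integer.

t=0: arr=1 -> substrate=0 bound=1 product=0
t=1: arr=0 -> substrate=0 bound=1 product=0
t=2: arr=2 -> substrate=0 bound=2 product=1
t=3: arr=0 -> substrate=0 bound=2 product=1
t=4: arr=0 -> substrate=0 bound=0 product=3
t=5: arr=0 -> substrate=0 bound=0 product=3
t=6: arr=0 -> substrate=0 bound=0 product=3
t=7: arr=0 -> substrate=0 bound=0 product=3
t=8: arr=0 -> substrate=0 bound=0 product=3
t=9: arr=1 -> substrate=0 bound=1 product=3
t=10: arr=0 -> substrate=0 bound=1 product=3

Answer: 3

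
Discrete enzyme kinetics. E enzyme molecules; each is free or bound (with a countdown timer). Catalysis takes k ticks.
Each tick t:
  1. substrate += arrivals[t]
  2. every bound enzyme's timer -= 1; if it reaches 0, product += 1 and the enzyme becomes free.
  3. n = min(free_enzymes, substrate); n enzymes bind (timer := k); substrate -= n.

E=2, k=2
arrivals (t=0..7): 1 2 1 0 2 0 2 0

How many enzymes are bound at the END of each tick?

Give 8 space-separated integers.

t=0: arr=1 -> substrate=0 bound=1 product=0
t=1: arr=2 -> substrate=1 bound=2 product=0
t=2: arr=1 -> substrate=1 bound=2 product=1
t=3: arr=0 -> substrate=0 bound=2 product=2
t=4: arr=2 -> substrate=1 bound=2 product=3
t=5: arr=0 -> substrate=0 bound=2 product=4
t=6: arr=2 -> substrate=1 bound=2 product=5
t=7: arr=0 -> substrate=0 bound=2 product=6

Answer: 1 2 2 2 2 2 2 2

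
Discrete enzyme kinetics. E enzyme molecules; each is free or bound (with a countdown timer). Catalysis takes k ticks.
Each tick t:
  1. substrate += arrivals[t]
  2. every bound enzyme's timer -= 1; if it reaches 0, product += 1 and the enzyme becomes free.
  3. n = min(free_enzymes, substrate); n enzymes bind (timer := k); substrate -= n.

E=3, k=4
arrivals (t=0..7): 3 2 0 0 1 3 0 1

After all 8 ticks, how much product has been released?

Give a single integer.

t=0: arr=3 -> substrate=0 bound=3 product=0
t=1: arr=2 -> substrate=2 bound=3 product=0
t=2: arr=0 -> substrate=2 bound=3 product=0
t=3: arr=0 -> substrate=2 bound=3 product=0
t=4: arr=1 -> substrate=0 bound=3 product=3
t=5: arr=3 -> substrate=3 bound=3 product=3
t=6: arr=0 -> substrate=3 bound=3 product=3
t=7: arr=1 -> substrate=4 bound=3 product=3

Answer: 3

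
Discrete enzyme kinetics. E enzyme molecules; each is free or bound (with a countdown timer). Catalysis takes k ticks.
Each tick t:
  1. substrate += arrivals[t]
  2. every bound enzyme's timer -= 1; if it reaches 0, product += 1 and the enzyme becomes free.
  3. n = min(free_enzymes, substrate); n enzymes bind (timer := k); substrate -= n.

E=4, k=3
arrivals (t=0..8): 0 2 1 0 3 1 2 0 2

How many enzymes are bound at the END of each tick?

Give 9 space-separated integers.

Answer: 0 2 3 3 4 4 4 3 4

Derivation:
t=0: arr=0 -> substrate=0 bound=0 product=0
t=1: arr=2 -> substrate=0 bound=2 product=0
t=2: arr=1 -> substrate=0 bound=3 product=0
t=3: arr=0 -> substrate=0 bound=3 product=0
t=4: arr=3 -> substrate=0 bound=4 product=2
t=5: arr=1 -> substrate=0 bound=4 product=3
t=6: arr=2 -> substrate=2 bound=4 product=3
t=7: arr=0 -> substrate=0 bound=3 product=6
t=8: arr=2 -> substrate=0 bound=4 product=7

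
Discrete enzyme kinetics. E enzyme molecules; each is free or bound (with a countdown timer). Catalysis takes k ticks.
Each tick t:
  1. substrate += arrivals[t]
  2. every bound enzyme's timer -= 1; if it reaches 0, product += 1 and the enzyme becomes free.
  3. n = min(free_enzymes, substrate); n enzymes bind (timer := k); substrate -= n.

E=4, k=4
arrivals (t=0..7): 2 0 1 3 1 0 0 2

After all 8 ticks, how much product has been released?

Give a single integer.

t=0: arr=2 -> substrate=0 bound=2 product=0
t=1: arr=0 -> substrate=0 bound=2 product=0
t=2: arr=1 -> substrate=0 bound=3 product=0
t=3: arr=3 -> substrate=2 bound=4 product=0
t=4: arr=1 -> substrate=1 bound=4 product=2
t=5: arr=0 -> substrate=1 bound=4 product=2
t=6: arr=0 -> substrate=0 bound=4 product=3
t=7: arr=2 -> substrate=1 bound=4 product=4

Answer: 4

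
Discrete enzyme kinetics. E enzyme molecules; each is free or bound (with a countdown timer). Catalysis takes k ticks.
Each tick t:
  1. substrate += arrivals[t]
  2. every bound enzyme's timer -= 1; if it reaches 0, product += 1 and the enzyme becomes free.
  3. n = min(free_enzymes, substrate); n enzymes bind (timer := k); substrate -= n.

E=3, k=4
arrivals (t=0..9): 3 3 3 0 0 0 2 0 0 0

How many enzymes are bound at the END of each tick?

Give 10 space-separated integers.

Answer: 3 3 3 3 3 3 3 3 3 3

Derivation:
t=0: arr=3 -> substrate=0 bound=3 product=0
t=1: arr=3 -> substrate=3 bound=3 product=0
t=2: arr=3 -> substrate=6 bound=3 product=0
t=3: arr=0 -> substrate=6 bound=3 product=0
t=4: arr=0 -> substrate=3 bound=3 product=3
t=5: arr=0 -> substrate=3 bound=3 product=3
t=6: arr=2 -> substrate=5 bound=3 product=3
t=7: arr=0 -> substrate=5 bound=3 product=3
t=8: arr=0 -> substrate=2 bound=3 product=6
t=9: arr=0 -> substrate=2 bound=3 product=6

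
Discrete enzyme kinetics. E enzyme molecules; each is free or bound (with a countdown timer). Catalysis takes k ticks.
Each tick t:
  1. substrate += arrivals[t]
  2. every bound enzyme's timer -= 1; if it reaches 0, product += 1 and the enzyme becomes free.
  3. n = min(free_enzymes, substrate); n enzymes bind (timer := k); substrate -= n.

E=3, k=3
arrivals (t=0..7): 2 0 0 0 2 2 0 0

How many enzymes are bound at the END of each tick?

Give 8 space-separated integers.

Answer: 2 2 2 0 2 3 3 2

Derivation:
t=0: arr=2 -> substrate=0 bound=2 product=0
t=1: arr=0 -> substrate=0 bound=2 product=0
t=2: arr=0 -> substrate=0 bound=2 product=0
t=3: arr=0 -> substrate=0 bound=0 product=2
t=4: arr=2 -> substrate=0 bound=2 product=2
t=5: arr=2 -> substrate=1 bound=3 product=2
t=6: arr=0 -> substrate=1 bound=3 product=2
t=7: arr=0 -> substrate=0 bound=2 product=4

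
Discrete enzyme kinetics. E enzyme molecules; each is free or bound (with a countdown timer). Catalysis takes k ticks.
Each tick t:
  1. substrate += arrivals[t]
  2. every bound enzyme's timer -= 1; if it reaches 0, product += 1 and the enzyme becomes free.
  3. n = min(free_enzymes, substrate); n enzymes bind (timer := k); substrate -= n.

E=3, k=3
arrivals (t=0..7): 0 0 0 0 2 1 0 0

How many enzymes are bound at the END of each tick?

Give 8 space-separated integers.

Answer: 0 0 0 0 2 3 3 1

Derivation:
t=0: arr=0 -> substrate=0 bound=0 product=0
t=1: arr=0 -> substrate=0 bound=0 product=0
t=2: arr=0 -> substrate=0 bound=0 product=0
t=3: arr=0 -> substrate=0 bound=0 product=0
t=4: arr=2 -> substrate=0 bound=2 product=0
t=5: arr=1 -> substrate=0 bound=3 product=0
t=6: arr=0 -> substrate=0 bound=3 product=0
t=7: arr=0 -> substrate=0 bound=1 product=2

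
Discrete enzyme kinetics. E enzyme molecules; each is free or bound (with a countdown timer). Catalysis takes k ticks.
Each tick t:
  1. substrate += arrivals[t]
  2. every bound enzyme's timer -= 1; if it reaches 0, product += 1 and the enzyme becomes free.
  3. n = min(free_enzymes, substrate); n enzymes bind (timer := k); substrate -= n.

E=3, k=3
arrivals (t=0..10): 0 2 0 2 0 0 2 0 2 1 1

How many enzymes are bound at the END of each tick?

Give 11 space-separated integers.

Answer: 0 2 2 3 2 2 3 2 3 3 3

Derivation:
t=0: arr=0 -> substrate=0 bound=0 product=0
t=1: arr=2 -> substrate=0 bound=2 product=0
t=2: arr=0 -> substrate=0 bound=2 product=0
t=3: arr=2 -> substrate=1 bound=3 product=0
t=4: arr=0 -> substrate=0 bound=2 product=2
t=5: arr=0 -> substrate=0 bound=2 product=2
t=6: arr=2 -> substrate=0 bound=3 product=3
t=7: arr=0 -> substrate=0 bound=2 product=4
t=8: arr=2 -> substrate=1 bound=3 product=4
t=9: arr=1 -> substrate=0 bound=3 product=6
t=10: arr=1 -> substrate=1 bound=3 product=6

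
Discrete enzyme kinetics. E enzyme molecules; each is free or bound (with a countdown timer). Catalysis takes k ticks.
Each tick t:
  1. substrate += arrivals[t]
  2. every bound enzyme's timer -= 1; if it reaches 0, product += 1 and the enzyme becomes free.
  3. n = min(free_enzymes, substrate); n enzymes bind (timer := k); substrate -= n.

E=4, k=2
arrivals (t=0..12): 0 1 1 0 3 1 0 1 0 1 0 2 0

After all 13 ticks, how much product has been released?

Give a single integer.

Answer: 8

Derivation:
t=0: arr=0 -> substrate=0 bound=0 product=0
t=1: arr=1 -> substrate=0 bound=1 product=0
t=2: arr=1 -> substrate=0 bound=2 product=0
t=3: arr=0 -> substrate=0 bound=1 product=1
t=4: arr=3 -> substrate=0 bound=3 product=2
t=5: arr=1 -> substrate=0 bound=4 product=2
t=6: arr=0 -> substrate=0 bound=1 product=5
t=7: arr=1 -> substrate=0 bound=1 product=6
t=8: arr=0 -> substrate=0 bound=1 product=6
t=9: arr=1 -> substrate=0 bound=1 product=7
t=10: arr=0 -> substrate=0 bound=1 product=7
t=11: arr=2 -> substrate=0 bound=2 product=8
t=12: arr=0 -> substrate=0 bound=2 product=8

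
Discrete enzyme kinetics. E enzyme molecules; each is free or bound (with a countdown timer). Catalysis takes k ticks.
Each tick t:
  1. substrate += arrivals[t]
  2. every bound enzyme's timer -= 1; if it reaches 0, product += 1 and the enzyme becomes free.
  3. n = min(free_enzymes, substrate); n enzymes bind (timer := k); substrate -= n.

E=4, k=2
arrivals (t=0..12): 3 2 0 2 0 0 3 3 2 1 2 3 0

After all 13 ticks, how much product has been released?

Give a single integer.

Answer: 18

Derivation:
t=0: arr=3 -> substrate=0 bound=3 product=0
t=1: arr=2 -> substrate=1 bound=4 product=0
t=2: arr=0 -> substrate=0 bound=2 product=3
t=3: arr=2 -> substrate=0 bound=3 product=4
t=4: arr=0 -> substrate=0 bound=2 product=5
t=5: arr=0 -> substrate=0 bound=0 product=7
t=6: arr=3 -> substrate=0 bound=3 product=7
t=7: arr=3 -> substrate=2 bound=4 product=7
t=8: arr=2 -> substrate=1 bound=4 product=10
t=9: arr=1 -> substrate=1 bound=4 product=11
t=10: arr=2 -> substrate=0 bound=4 product=14
t=11: arr=3 -> substrate=2 bound=4 product=15
t=12: arr=0 -> substrate=0 bound=3 product=18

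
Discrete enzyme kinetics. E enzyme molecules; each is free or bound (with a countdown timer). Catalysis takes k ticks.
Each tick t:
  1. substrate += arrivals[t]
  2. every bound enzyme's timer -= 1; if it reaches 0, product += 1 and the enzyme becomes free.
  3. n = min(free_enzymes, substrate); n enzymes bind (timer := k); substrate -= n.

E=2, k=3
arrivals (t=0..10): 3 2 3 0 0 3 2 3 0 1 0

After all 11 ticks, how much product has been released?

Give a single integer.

t=0: arr=3 -> substrate=1 bound=2 product=0
t=1: arr=2 -> substrate=3 bound=2 product=0
t=2: arr=3 -> substrate=6 bound=2 product=0
t=3: arr=0 -> substrate=4 bound=2 product=2
t=4: arr=0 -> substrate=4 bound=2 product=2
t=5: arr=3 -> substrate=7 bound=2 product=2
t=6: arr=2 -> substrate=7 bound=2 product=4
t=7: arr=3 -> substrate=10 bound=2 product=4
t=8: arr=0 -> substrate=10 bound=2 product=4
t=9: arr=1 -> substrate=9 bound=2 product=6
t=10: arr=0 -> substrate=9 bound=2 product=6

Answer: 6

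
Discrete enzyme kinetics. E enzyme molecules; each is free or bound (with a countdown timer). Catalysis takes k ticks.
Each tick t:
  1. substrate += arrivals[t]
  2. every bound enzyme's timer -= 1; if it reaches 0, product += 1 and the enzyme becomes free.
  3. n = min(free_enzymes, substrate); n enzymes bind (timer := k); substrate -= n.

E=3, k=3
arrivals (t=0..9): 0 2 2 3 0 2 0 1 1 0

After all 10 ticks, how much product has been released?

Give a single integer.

t=0: arr=0 -> substrate=0 bound=0 product=0
t=1: arr=2 -> substrate=0 bound=2 product=0
t=2: arr=2 -> substrate=1 bound=3 product=0
t=3: arr=3 -> substrate=4 bound=3 product=0
t=4: arr=0 -> substrate=2 bound=3 product=2
t=5: arr=2 -> substrate=3 bound=3 product=3
t=6: arr=0 -> substrate=3 bound=3 product=3
t=7: arr=1 -> substrate=2 bound=3 product=5
t=8: arr=1 -> substrate=2 bound=3 product=6
t=9: arr=0 -> substrate=2 bound=3 product=6

Answer: 6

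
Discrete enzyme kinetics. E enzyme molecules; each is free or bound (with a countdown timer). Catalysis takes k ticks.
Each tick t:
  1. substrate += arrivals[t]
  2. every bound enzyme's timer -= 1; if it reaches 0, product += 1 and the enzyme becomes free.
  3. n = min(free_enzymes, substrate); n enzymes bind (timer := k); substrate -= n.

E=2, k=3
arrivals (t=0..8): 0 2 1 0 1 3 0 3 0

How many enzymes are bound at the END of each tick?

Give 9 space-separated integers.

t=0: arr=0 -> substrate=0 bound=0 product=0
t=1: arr=2 -> substrate=0 bound=2 product=0
t=2: arr=1 -> substrate=1 bound=2 product=0
t=3: arr=0 -> substrate=1 bound=2 product=0
t=4: arr=1 -> substrate=0 bound=2 product=2
t=5: arr=3 -> substrate=3 bound=2 product=2
t=6: arr=0 -> substrate=3 bound=2 product=2
t=7: arr=3 -> substrate=4 bound=2 product=4
t=8: arr=0 -> substrate=4 bound=2 product=4

Answer: 0 2 2 2 2 2 2 2 2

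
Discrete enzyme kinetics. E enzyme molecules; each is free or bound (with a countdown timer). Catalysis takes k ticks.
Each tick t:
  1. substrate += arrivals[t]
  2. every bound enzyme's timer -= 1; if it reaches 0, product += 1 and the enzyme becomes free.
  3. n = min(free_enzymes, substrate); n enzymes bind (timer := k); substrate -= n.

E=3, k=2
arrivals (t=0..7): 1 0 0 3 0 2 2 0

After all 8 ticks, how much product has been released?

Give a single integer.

t=0: arr=1 -> substrate=0 bound=1 product=0
t=1: arr=0 -> substrate=0 bound=1 product=0
t=2: arr=0 -> substrate=0 bound=0 product=1
t=3: arr=3 -> substrate=0 bound=3 product=1
t=4: arr=0 -> substrate=0 bound=3 product=1
t=5: arr=2 -> substrate=0 bound=2 product=4
t=6: arr=2 -> substrate=1 bound=3 product=4
t=7: arr=0 -> substrate=0 bound=2 product=6

Answer: 6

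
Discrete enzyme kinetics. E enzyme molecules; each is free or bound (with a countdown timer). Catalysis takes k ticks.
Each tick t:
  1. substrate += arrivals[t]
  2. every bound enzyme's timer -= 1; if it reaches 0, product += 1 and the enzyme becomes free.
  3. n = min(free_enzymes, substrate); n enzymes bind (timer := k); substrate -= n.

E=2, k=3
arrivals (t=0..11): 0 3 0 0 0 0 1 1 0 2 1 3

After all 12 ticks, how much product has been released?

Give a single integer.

Answer: 5

Derivation:
t=0: arr=0 -> substrate=0 bound=0 product=0
t=1: arr=3 -> substrate=1 bound=2 product=0
t=2: arr=0 -> substrate=1 bound=2 product=0
t=3: arr=0 -> substrate=1 bound=2 product=0
t=4: arr=0 -> substrate=0 bound=1 product=2
t=5: arr=0 -> substrate=0 bound=1 product=2
t=6: arr=1 -> substrate=0 bound=2 product=2
t=7: arr=1 -> substrate=0 bound=2 product=3
t=8: arr=0 -> substrate=0 bound=2 product=3
t=9: arr=2 -> substrate=1 bound=2 product=4
t=10: arr=1 -> substrate=1 bound=2 product=5
t=11: arr=3 -> substrate=4 bound=2 product=5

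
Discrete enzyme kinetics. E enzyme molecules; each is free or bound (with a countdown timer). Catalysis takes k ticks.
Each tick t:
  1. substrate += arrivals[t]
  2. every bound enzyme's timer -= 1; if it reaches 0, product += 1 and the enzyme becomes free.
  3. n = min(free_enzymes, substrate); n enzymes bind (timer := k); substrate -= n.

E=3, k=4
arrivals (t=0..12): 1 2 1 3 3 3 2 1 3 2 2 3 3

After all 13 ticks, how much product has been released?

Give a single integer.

t=0: arr=1 -> substrate=0 bound=1 product=0
t=1: arr=2 -> substrate=0 bound=3 product=0
t=2: arr=1 -> substrate=1 bound=3 product=0
t=3: arr=3 -> substrate=4 bound=3 product=0
t=4: arr=3 -> substrate=6 bound=3 product=1
t=5: arr=3 -> substrate=7 bound=3 product=3
t=6: arr=2 -> substrate=9 bound=3 product=3
t=7: arr=1 -> substrate=10 bound=3 product=3
t=8: arr=3 -> substrate=12 bound=3 product=4
t=9: arr=2 -> substrate=12 bound=3 product=6
t=10: arr=2 -> substrate=14 bound=3 product=6
t=11: arr=3 -> substrate=17 bound=3 product=6
t=12: arr=3 -> substrate=19 bound=3 product=7

Answer: 7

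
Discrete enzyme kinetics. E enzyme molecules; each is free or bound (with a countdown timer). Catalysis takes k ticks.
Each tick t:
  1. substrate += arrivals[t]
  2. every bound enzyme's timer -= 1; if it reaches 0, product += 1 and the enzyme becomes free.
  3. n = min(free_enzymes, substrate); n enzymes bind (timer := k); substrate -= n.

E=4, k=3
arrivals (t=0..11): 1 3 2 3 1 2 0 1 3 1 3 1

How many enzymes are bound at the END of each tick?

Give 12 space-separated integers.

t=0: arr=1 -> substrate=0 bound=1 product=0
t=1: arr=3 -> substrate=0 bound=4 product=0
t=2: arr=2 -> substrate=2 bound=4 product=0
t=3: arr=3 -> substrate=4 bound=4 product=1
t=4: arr=1 -> substrate=2 bound=4 product=4
t=5: arr=2 -> substrate=4 bound=4 product=4
t=6: arr=0 -> substrate=3 bound=4 product=5
t=7: arr=1 -> substrate=1 bound=4 product=8
t=8: arr=3 -> substrate=4 bound=4 product=8
t=9: arr=1 -> substrate=4 bound=4 product=9
t=10: arr=3 -> substrate=4 bound=4 product=12
t=11: arr=1 -> substrate=5 bound=4 product=12

Answer: 1 4 4 4 4 4 4 4 4 4 4 4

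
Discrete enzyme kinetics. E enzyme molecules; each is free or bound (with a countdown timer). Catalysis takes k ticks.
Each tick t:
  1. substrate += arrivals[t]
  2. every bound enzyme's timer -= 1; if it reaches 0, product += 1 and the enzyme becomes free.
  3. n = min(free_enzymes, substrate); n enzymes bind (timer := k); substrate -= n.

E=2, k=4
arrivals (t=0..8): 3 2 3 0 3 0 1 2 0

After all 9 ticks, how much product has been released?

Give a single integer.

Answer: 4

Derivation:
t=0: arr=3 -> substrate=1 bound=2 product=0
t=1: arr=2 -> substrate=3 bound=2 product=0
t=2: arr=3 -> substrate=6 bound=2 product=0
t=3: arr=0 -> substrate=6 bound=2 product=0
t=4: arr=3 -> substrate=7 bound=2 product=2
t=5: arr=0 -> substrate=7 bound=2 product=2
t=6: arr=1 -> substrate=8 bound=2 product=2
t=7: arr=2 -> substrate=10 bound=2 product=2
t=8: arr=0 -> substrate=8 bound=2 product=4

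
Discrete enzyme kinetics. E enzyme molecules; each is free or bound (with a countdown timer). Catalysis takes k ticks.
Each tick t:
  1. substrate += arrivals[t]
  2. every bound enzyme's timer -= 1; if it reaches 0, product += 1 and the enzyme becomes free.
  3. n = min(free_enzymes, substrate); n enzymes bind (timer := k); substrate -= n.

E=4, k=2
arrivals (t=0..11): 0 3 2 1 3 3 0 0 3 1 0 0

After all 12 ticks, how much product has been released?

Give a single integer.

Answer: 16

Derivation:
t=0: arr=0 -> substrate=0 bound=0 product=0
t=1: arr=3 -> substrate=0 bound=3 product=0
t=2: arr=2 -> substrate=1 bound=4 product=0
t=3: arr=1 -> substrate=0 bound=3 product=3
t=4: arr=3 -> substrate=1 bound=4 product=4
t=5: arr=3 -> substrate=2 bound=4 product=6
t=6: arr=0 -> substrate=0 bound=4 product=8
t=7: arr=0 -> substrate=0 bound=2 product=10
t=8: arr=3 -> substrate=0 bound=3 product=12
t=9: arr=1 -> substrate=0 bound=4 product=12
t=10: arr=0 -> substrate=0 bound=1 product=15
t=11: arr=0 -> substrate=0 bound=0 product=16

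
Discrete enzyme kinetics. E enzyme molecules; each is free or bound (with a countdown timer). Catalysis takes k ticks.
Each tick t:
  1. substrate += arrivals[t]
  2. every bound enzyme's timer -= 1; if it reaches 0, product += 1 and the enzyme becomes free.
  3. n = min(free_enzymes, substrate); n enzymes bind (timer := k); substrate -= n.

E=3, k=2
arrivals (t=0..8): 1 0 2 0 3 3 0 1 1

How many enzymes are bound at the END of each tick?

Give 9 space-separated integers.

t=0: arr=1 -> substrate=0 bound=1 product=0
t=1: arr=0 -> substrate=0 bound=1 product=0
t=2: arr=2 -> substrate=0 bound=2 product=1
t=3: arr=0 -> substrate=0 bound=2 product=1
t=4: arr=3 -> substrate=0 bound=3 product=3
t=5: arr=3 -> substrate=3 bound=3 product=3
t=6: arr=0 -> substrate=0 bound=3 product=6
t=7: arr=1 -> substrate=1 bound=3 product=6
t=8: arr=1 -> substrate=0 bound=2 product=9

Answer: 1 1 2 2 3 3 3 3 2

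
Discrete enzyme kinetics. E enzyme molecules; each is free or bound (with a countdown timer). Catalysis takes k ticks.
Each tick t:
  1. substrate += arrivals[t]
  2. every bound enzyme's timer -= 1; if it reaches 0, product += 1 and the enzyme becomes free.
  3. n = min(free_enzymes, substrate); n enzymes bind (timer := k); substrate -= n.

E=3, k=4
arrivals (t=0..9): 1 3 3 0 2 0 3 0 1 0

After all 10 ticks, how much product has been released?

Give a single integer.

t=0: arr=1 -> substrate=0 bound=1 product=0
t=1: arr=3 -> substrate=1 bound=3 product=0
t=2: arr=3 -> substrate=4 bound=3 product=0
t=3: arr=0 -> substrate=4 bound=3 product=0
t=4: arr=2 -> substrate=5 bound=3 product=1
t=5: arr=0 -> substrate=3 bound=3 product=3
t=6: arr=3 -> substrate=6 bound=3 product=3
t=7: arr=0 -> substrate=6 bound=3 product=3
t=8: arr=1 -> substrate=6 bound=3 product=4
t=9: arr=0 -> substrate=4 bound=3 product=6

Answer: 6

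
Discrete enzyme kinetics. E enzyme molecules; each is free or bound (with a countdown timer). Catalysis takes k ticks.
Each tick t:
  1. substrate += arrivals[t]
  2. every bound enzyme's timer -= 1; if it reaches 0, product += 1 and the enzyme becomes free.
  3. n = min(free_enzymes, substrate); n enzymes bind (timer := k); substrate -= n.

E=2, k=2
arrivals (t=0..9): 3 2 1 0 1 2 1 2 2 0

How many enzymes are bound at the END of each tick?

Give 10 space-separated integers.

t=0: arr=3 -> substrate=1 bound=2 product=0
t=1: arr=2 -> substrate=3 bound=2 product=0
t=2: arr=1 -> substrate=2 bound=2 product=2
t=3: arr=0 -> substrate=2 bound=2 product=2
t=4: arr=1 -> substrate=1 bound=2 product=4
t=5: arr=2 -> substrate=3 bound=2 product=4
t=6: arr=1 -> substrate=2 bound=2 product=6
t=7: arr=2 -> substrate=4 bound=2 product=6
t=8: arr=2 -> substrate=4 bound=2 product=8
t=9: arr=0 -> substrate=4 bound=2 product=8

Answer: 2 2 2 2 2 2 2 2 2 2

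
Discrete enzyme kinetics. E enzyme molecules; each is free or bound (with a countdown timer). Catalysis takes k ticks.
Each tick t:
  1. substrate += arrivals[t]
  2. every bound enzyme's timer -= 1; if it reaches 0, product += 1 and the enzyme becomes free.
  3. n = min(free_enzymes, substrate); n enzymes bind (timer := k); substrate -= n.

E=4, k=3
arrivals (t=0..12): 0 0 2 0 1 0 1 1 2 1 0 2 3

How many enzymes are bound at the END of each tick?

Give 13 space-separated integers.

Answer: 0 0 2 2 3 1 2 2 4 4 3 3 4

Derivation:
t=0: arr=0 -> substrate=0 bound=0 product=0
t=1: arr=0 -> substrate=0 bound=0 product=0
t=2: arr=2 -> substrate=0 bound=2 product=0
t=3: arr=0 -> substrate=0 bound=2 product=0
t=4: arr=1 -> substrate=0 bound=3 product=0
t=5: arr=0 -> substrate=0 bound=1 product=2
t=6: arr=1 -> substrate=0 bound=2 product=2
t=7: arr=1 -> substrate=0 bound=2 product=3
t=8: arr=2 -> substrate=0 bound=4 product=3
t=9: arr=1 -> substrate=0 bound=4 product=4
t=10: arr=0 -> substrate=0 bound=3 product=5
t=11: arr=2 -> substrate=0 bound=3 product=7
t=12: arr=3 -> substrate=1 bound=4 product=8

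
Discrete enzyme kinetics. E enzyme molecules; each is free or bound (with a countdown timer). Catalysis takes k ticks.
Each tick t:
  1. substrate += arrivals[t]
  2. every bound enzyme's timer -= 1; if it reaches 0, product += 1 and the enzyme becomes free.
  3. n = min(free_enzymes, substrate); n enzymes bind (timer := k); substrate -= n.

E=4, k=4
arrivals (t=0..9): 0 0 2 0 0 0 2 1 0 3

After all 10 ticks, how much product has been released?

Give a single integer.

Answer: 2

Derivation:
t=0: arr=0 -> substrate=0 bound=0 product=0
t=1: arr=0 -> substrate=0 bound=0 product=0
t=2: arr=2 -> substrate=0 bound=2 product=0
t=3: arr=0 -> substrate=0 bound=2 product=0
t=4: arr=0 -> substrate=0 bound=2 product=0
t=5: arr=0 -> substrate=0 bound=2 product=0
t=6: arr=2 -> substrate=0 bound=2 product=2
t=7: arr=1 -> substrate=0 bound=3 product=2
t=8: arr=0 -> substrate=0 bound=3 product=2
t=9: arr=3 -> substrate=2 bound=4 product=2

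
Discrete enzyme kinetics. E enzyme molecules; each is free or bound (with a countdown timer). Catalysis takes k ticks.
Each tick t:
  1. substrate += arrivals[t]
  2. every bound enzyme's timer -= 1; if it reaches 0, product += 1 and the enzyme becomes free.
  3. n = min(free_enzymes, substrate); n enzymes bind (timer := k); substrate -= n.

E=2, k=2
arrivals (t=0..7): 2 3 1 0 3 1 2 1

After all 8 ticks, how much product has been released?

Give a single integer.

t=0: arr=2 -> substrate=0 bound=2 product=0
t=1: arr=3 -> substrate=3 bound=2 product=0
t=2: arr=1 -> substrate=2 bound=2 product=2
t=3: arr=0 -> substrate=2 bound=2 product=2
t=4: arr=3 -> substrate=3 bound=2 product=4
t=5: arr=1 -> substrate=4 bound=2 product=4
t=6: arr=2 -> substrate=4 bound=2 product=6
t=7: arr=1 -> substrate=5 bound=2 product=6

Answer: 6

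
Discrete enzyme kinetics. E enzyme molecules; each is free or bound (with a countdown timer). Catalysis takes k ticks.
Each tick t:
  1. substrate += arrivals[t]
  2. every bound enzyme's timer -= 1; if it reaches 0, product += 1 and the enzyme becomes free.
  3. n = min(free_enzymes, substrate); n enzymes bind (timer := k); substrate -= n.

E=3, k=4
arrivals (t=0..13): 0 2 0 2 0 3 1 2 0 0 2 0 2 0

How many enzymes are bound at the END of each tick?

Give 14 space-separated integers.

t=0: arr=0 -> substrate=0 bound=0 product=0
t=1: arr=2 -> substrate=0 bound=2 product=0
t=2: arr=0 -> substrate=0 bound=2 product=0
t=3: arr=2 -> substrate=1 bound=3 product=0
t=4: arr=0 -> substrate=1 bound=3 product=0
t=5: arr=3 -> substrate=2 bound=3 product=2
t=6: arr=1 -> substrate=3 bound=3 product=2
t=7: arr=2 -> substrate=4 bound=3 product=3
t=8: arr=0 -> substrate=4 bound=3 product=3
t=9: arr=0 -> substrate=2 bound=3 product=5
t=10: arr=2 -> substrate=4 bound=3 product=5
t=11: arr=0 -> substrate=3 bound=3 product=6
t=12: arr=2 -> substrate=5 bound=3 product=6
t=13: arr=0 -> substrate=3 bound=3 product=8

Answer: 0 2 2 3 3 3 3 3 3 3 3 3 3 3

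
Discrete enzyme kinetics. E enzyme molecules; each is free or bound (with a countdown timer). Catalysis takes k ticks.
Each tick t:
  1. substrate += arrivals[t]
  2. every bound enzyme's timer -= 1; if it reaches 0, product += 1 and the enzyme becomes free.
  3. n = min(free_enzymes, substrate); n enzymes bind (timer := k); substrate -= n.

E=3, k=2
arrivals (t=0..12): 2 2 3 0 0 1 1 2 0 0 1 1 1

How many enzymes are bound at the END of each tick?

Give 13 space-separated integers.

t=0: arr=2 -> substrate=0 bound=2 product=0
t=1: arr=2 -> substrate=1 bound=3 product=0
t=2: arr=3 -> substrate=2 bound=3 product=2
t=3: arr=0 -> substrate=1 bound=3 product=3
t=4: arr=0 -> substrate=0 bound=2 product=5
t=5: arr=1 -> substrate=0 bound=2 product=6
t=6: arr=1 -> substrate=0 bound=2 product=7
t=7: arr=2 -> substrate=0 bound=3 product=8
t=8: arr=0 -> substrate=0 bound=2 product=9
t=9: arr=0 -> substrate=0 bound=0 product=11
t=10: arr=1 -> substrate=0 bound=1 product=11
t=11: arr=1 -> substrate=0 bound=2 product=11
t=12: arr=1 -> substrate=0 bound=2 product=12

Answer: 2 3 3 3 2 2 2 3 2 0 1 2 2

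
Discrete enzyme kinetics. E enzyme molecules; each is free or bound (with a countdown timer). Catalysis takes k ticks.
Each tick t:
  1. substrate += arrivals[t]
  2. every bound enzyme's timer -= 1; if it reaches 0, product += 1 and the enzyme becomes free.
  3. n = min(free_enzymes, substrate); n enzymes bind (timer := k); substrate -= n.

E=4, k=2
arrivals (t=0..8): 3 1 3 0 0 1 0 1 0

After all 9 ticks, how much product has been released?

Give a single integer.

t=0: arr=3 -> substrate=0 bound=3 product=0
t=1: arr=1 -> substrate=0 bound=4 product=0
t=2: arr=3 -> substrate=0 bound=4 product=3
t=3: arr=0 -> substrate=0 bound=3 product=4
t=4: arr=0 -> substrate=0 bound=0 product=7
t=5: arr=1 -> substrate=0 bound=1 product=7
t=6: arr=0 -> substrate=0 bound=1 product=7
t=7: arr=1 -> substrate=0 bound=1 product=8
t=8: arr=0 -> substrate=0 bound=1 product=8

Answer: 8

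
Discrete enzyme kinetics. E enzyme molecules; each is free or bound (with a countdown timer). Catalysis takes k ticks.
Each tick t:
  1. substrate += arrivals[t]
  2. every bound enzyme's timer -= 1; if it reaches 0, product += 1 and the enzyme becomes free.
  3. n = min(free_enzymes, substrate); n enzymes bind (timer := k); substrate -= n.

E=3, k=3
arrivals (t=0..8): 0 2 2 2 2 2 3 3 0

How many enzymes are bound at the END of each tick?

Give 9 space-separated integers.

Answer: 0 2 3 3 3 3 3 3 3

Derivation:
t=0: arr=0 -> substrate=0 bound=0 product=0
t=1: arr=2 -> substrate=0 bound=2 product=0
t=2: arr=2 -> substrate=1 bound=3 product=0
t=3: arr=2 -> substrate=3 bound=3 product=0
t=4: arr=2 -> substrate=3 bound=3 product=2
t=5: arr=2 -> substrate=4 bound=3 product=3
t=6: arr=3 -> substrate=7 bound=3 product=3
t=7: arr=3 -> substrate=8 bound=3 product=5
t=8: arr=0 -> substrate=7 bound=3 product=6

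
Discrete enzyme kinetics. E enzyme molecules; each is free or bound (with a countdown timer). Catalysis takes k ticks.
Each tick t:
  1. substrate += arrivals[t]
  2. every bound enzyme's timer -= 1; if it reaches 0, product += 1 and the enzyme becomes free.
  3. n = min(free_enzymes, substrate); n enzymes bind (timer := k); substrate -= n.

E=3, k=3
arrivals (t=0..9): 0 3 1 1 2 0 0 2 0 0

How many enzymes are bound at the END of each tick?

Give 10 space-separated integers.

Answer: 0 3 3 3 3 3 3 3 3 3

Derivation:
t=0: arr=0 -> substrate=0 bound=0 product=0
t=1: arr=3 -> substrate=0 bound=3 product=0
t=2: arr=1 -> substrate=1 bound=3 product=0
t=3: arr=1 -> substrate=2 bound=3 product=0
t=4: arr=2 -> substrate=1 bound=3 product=3
t=5: arr=0 -> substrate=1 bound=3 product=3
t=6: arr=0 -> substrate=1 bound=3 product=3
t=7: arr=2 -> substrate=0 bound=3 product=6
t=8: arr=0 -> substrate=0 bound=3 product=6
t=9: arr=0 -> substrate=0 bound=3 product=6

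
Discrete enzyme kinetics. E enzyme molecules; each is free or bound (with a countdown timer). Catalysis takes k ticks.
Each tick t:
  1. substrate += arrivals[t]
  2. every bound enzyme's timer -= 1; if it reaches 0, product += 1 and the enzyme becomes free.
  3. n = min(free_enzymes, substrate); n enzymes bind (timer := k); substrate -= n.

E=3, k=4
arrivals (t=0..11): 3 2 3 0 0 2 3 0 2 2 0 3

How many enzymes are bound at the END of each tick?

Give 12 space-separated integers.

t=0: arr=3 -> substrate=0 bound=3 product=0
t=1: arr=2 -> substrate=2 bound=3 product=0
t=2: arr=3 -> substrate=5 bound=3 product=0
t=3: arr=0 -> substrate=5 bound=3 product=0
t=4: arr=0 -> substrate=2 bound=3 product=3
t=5: arr=2 -> substrate=4 bound=3 product=3
t=6: arr=3 -> substrate=7 bound=3 product=3
t=7: arr=0 -> substrate=7 bound=3 product=3
t=8: arr=2 -> substrate=6 bound=3 product=6
t=9: arr=2 -> substrate=8 bound=3 product=6
t=10: arr=0 -> substrate=8 bound=3 product=6
t=11: arr=3 -> substrate=11 bound=3 product=6

Answer: 3 3 3 3 3 3 3 3 3 3 3 3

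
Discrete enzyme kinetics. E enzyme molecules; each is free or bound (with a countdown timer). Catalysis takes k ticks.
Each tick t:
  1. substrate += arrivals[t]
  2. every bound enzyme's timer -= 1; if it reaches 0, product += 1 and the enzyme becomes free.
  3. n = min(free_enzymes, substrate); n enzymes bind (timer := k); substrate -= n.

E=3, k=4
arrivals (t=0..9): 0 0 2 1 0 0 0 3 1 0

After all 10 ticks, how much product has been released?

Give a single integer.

Answer: 3

Derivation:
t=0: arr=0 -> substrate=0 bound=0 product=0
t=1: arr=0 -> substrate=0 bound=0 product=0
t=2: arr=2 -> substrate=0 bound=2 product=0
t=3: arr=1 -> substrate=0 bound=3 product=0
t=4: arr=0 -> substrate=0 bound=3 product=0
t=5: arr=0 -> substrate=0 bound=3 product=0
t=6: arr=0 -> substrate=0 bound=1 product=2
t=7: arr=3 -> substrate=0 bound=3 product=3
t=8: arr=1 -> substrate=1 bound=3 product=3
t=9: arr=0 -> substrate=1 bound=3 product=3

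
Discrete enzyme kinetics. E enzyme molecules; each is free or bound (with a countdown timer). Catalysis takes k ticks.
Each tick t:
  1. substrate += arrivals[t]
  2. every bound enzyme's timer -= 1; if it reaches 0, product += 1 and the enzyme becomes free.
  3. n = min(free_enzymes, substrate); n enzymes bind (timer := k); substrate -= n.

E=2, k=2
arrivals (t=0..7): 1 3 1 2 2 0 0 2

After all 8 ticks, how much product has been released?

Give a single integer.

t=0: arr=1 -> substrate=0 bound=1 product=0
t=1: arr=3 -> substrate=2 bound=2 product=0
t=2: arr=1 -> substrate=2 bound=2 product=1
t=3: arr=2 -> substrate=3 bound=2 product=2
t=4: arr=2 -> substrate=4 bound=2 product=3
t=5: arr=0 -> substrate=3 bound=2 product=4
t=6: arr=0 -> substrate=2 bound=2 product=5
t=7: arr=2 -> substrate=3 bound=2 product=6

Answer: 6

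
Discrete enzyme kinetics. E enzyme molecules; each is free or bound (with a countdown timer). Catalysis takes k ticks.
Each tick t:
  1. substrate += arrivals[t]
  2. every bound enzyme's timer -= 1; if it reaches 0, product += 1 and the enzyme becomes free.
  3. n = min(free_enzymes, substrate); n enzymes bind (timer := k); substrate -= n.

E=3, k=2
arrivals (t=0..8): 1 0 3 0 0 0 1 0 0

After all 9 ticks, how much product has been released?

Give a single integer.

Answer: 5

Derivation:
t=0: arr=1 -> substrate=0 bound=1 product=0
t=1: arr=0 -> substrate=0 bound=1 product=0
t=2: arr=3 -> substrate=0 bound=3 product=1
t=3: arr=0 -> substrate=0 bound=3 product=1
t=4: arr=0 -> substrate=0 bound=0 product=4
t=5: arr=0 -> substrate=0 bound=0 product=4
t=6: arr=1 -> substrate=0 bound=1 product=4
t=7: arr=0 -> substrate=0 bound=1 product=4
t=8: arr=0 -> substrate=0 bound=0 product=5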